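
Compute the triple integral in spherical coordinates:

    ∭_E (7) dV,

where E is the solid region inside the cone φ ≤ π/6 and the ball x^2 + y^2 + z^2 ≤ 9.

In spherical coordinates, x = ρ sin(φ) cos(θ), y = ρ sin(φ) sin(θ), z = ρ cos(φ), and dV = ρ^2 sin(φ) dρ dφ dθ.

The integrand becomes 7, so

    ∭_E (7) dV = ∫_{0}^{2π} ∫_{0}^{π/6} ∫_{0}^{3} (7) · ρ^2 sin(φ) dρ dφ dθ.

Inner (ρ): 63sin(φ).
Middle (φ): 63 - 63sqrt(3)/2.
Outer (θ): 63π (2 - sqrt(3)).

Therefore the triple integral equals 63π (2 - sqrt(3)).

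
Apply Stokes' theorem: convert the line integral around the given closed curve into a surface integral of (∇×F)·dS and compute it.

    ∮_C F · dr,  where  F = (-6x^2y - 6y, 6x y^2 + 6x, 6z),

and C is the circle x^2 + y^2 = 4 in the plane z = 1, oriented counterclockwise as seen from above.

Let S be the flat disk x^2 + y^2 ≤ 4 in the plane z = 1, with upward unit normal n̂ = ẑ. By Stokes' theorem,

    ∮_C F · dr = ∬_S (∇ × F) · n̂ dS = ∬_D (curl F)_z dA,

where D is the disk x^2 + y^2 ≤ 4.

Compute the curl of F = (-6x^2y - 6y, 6x y^2 + 6x, 6z):
    (∇ × F)_x = ∂F_z/∂y - ∂F_y/∂z = 0,
    (∇ × F)_y = ∂F_x/∂z - ∂F_z/∂x = 0,
    (∇ × F)_z = ∂F_y/∂x - ∂F_x/∂y = 6x^2 + 6y^2 + 12.

On z = 1, (curl F)_z = 6x^2 + 6y^2 + 12.

Convert to polar (x = r cos θ, y = r sin θ, dA = r dr dθ); the integrand becomes 6r^2 + 12, so

    ∬_D (curl F)_z dA = ∫_0^{2π} ∫_0^{2} (6r^2 + 12) · r dr dθ.

Inner (r from 0 to 2): 48.
Outer (θ from 0 to 2π): 96π.

Therefore ∮_C F · dr = 96π.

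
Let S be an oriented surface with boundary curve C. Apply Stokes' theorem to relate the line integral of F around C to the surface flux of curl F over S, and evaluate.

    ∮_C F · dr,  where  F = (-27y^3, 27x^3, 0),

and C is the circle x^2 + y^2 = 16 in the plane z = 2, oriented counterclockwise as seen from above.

Let S be the flat disk x^2 + y^2 ≤ 16 in the plane z = 2, with upward unit normal n̂ = ẑ. By Stokes' theorem,

    ∮_C F · dr = ∬_S (∇ × F) · n̂ dS = ∬_D (curl F)_z dA,

where D is the disk x^2 + y^2 ≤ 16.

Compute the curl of F = (-27y^3, 27x^3, 0):
    (∇ × F)_x = ∂F_z/∂y - ∂F_y/∂z = 0,
    (∇ × F)_y = ∂F_x/∂z - ∂F_z/∂x = 0,
    (∇ × F)_z = ∂F_y/∂x - ∂F_x/∂y = 81x^2 + 81y^2.

On z = 2, (curl F)_z = 81x^2 + 81y^2.

Convert to polar (x = r cos θ, y = r sin θ, dA = r dr dθ); the integrand becomes 81r^2, so

    ∬_D (curl F)_z dA = ∫_0^{2π} ∫_0^{4} (81r^2) · r dr dθ.

Inner (r from 0 to 4): 5184.
Outer (θ from 0 to 2π): 10368π.

Therefore ∮_C F · dr = 10368π.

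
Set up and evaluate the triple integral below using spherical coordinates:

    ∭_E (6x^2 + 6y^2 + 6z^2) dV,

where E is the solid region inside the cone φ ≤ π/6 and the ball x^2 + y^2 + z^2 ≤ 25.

In spherical coordinates, x = ρ sin(φ) cos(θ), y = ρ sin(φ) sin(θ), z = ρ cos(φ), and dV = ρ^2 sin(φ) dρ dφ dθ.

The integrand becomes 6ρ^2, so

    ∭_E (6x^2 + 6y^2 + 6z^2) dV = ∫_{0}^{2π} ∫_{0}^{π/6} ∫_{0}^{5} (6ρ^2) · ρ^2 sin(φ) dρ dφ dθ.

Inner (ρ): 3750sin(φ).
Middle (φ): 3750 - 1875sqrt(3).
Outer (θ): 3750π (2 - sqrt(3)).

Therefore the triple integral equals 3750π (2 - sqrt(3)).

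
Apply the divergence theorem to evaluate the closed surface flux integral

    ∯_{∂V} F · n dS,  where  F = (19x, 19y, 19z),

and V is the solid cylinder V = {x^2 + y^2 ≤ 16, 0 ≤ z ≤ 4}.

By the divergence theorem,

    ∯_{∂V} F · n dS = ∭_V (∇ · F) dV.

Compute the divergence:
    ∇ · F = ∂F_x/∂x + ∂F_y/∂y + ∂F_z/∂z = 19 + 19 + 19 = 57.

In cylindrical coordinates, x = r cos(θ), y = r sin(θ), z = z, dV = r dr dθ dz, with 0 ≤ r ≤ 4, 0 ≤ θ ≤ 2π, 0 ≤ z ≤ 4.

The integrand, after substitution and multiplying by the volume element, becomes (57) · r, so

    ∭_V (∇·F) dV = ∫_0^{2π} ∫_0^{4} ∫_0^{4} (57) · r dz dr dθ.

Inner (z from 0 to 4): 228r.
Middle (r from 0 to 4): 1824.
Outer (θ from 0 to 2π): 3648π.

Therefore ∯_{∂V} F · n dS = 3648π.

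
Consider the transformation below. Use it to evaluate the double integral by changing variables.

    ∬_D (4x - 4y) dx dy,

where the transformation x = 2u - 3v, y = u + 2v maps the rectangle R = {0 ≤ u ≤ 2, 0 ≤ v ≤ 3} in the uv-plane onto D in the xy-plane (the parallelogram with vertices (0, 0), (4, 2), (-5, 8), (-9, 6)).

Compute the Jacobian determinant of (x, y) with respect to (u, v):

    ∂(x,y)/∂(u,v) = | 2  -3 | = (2)(2) - (-3)(1) = 7.
                   | 1  2 |

Its absolute value is |J| = 7 (the area scaling factor).

Substituting x = 2u - 3v, y = u + 2v into the integrand,

    4x - 4y → 4u - 20v,

so the integral becomes

    ∬_R (4u - 20v) · |J| du dv = ∫_0^2 ∫_0^3 (28u - 140v) dv du.

Inner (v): 84u - 630.
Outer (u): -1092.

Therefore ∬_D (4x - 4y) dx dy = -1092.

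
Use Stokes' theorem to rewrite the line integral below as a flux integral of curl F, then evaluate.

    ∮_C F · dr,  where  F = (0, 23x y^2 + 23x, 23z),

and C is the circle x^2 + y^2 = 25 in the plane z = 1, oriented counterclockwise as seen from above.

Let S be the flat disk x^2 + y^2 ≤ 25 in the plane z = 1, with upward unit normal n̂ = ẑ. By Stokes' theorem,

    ∮_C F · dr = ∬_S (∇ × F) · n̂ dS = ∬_D (curl F)_z dA,

where D is the disk x^2 + y^2 ≤ 25.

Compute the curl of F = (0, 23x y^2 + 23x, 23z):
    (∇ × F)_x = ∂F_z/∂y - ∂F_y/∂z = 0,
    (∇ × F)_y = ∂F_x/∂z - ∂F_z/∂x = 0,
    (∇ × F)_z = ∂F_y/∂x - ∂F_x/∂y = 23y^2 + 23.

On z = 1, (curl F)_z = 23y^2 + 23.

Convert to polar (x = r cos θ, y = r sin θ, dA = r dr dθ); the integrand becomes 23r^2sin(θ)^2 + 23, so

    ∬_D (curl F)_z dA = ∫_0^{2π} ∫_0^{5} (23r^2sin(θ)^2 + 23) · r dr dθ.

Inner (r from 0 to 5): 14375sin(θ)^2/4 + 575/2.
Outer (θ from 0 to 2π): 16675π/4.

Therefore ∮_C F · dr = 16675π/4.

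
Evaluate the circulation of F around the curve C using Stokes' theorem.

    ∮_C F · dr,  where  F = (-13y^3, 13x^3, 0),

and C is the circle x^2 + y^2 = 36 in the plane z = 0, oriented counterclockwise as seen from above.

Let S be the flat disk x^2 + y^2 ≤ 36 in the plane z = 0, with upward unit normal n̂ = ẑ. By Stokes' theorem,

    ∮_C F · dr = ∬_S (∇ × F) · n̂ dS = ∬_D (curl F)_z dA,

where D is the disk x^2 + y^2 ≤ 36.

Compute the curl of F = (-13y^3, 13x^3, 0):
    (∇ × F)_x = ∂F_z/∂y - ∂F_y/∂z = 0,
    (∇ × F)_y = ∂F_x/∂z - ∂F_z/∂x = 0,
    (∇ × F)_z = ∂F_y/∂x - ∂F_x/∂y = 39x^2 + 39y^2.

On z = 0, (curl F)_z = 39x^2 + 39y^2.

Convert to polar (x = r cos θ, y = r sin θ, dA = r dr dθ); the integrand becomes 39r^2, so

    ∬_D (curl F)_z dA = ∫_0^{2π} ∫_0^{6} (39r^2) · r dr dθ.

Inner (r from 0 to 6): 12636.
Outer (θ from 0 to 2π): 25272π.

Therefore ∮_C F · dr = 25272π.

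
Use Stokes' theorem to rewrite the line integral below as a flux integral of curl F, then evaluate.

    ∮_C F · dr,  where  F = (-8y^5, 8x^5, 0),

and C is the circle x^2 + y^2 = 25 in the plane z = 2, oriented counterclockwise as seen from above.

Let S be the flat disk x^2 + y^2 ≤ 25 in the plane z = 2, with upward unit normal n̂ = ẑ. By Stokes' theorem,

    ∮_C F · dr = ∬_S (∇ × F) · n̂ dS = ∬_D (curl F)_z dA,

where D is the disk x^2 + y^2 ≤ 25.

Compute the curl of F = (-8y^5, 8x^5, 0):
    (∇ × F)_x = ∂F_z/∂y - ∂F_y/∂z = 0,
    (∇ × F)_y = ∂F_x/∂z - ∂F_z/∂x = 0,
    (∇ × F)_z = ∂F_y/∂x - ∂F_x/∂y = 40x^4 + 40y^4.

On z = 2, (curl F)_z = 40x^4 + 40y^4.

Convert to polar (x = r cos θ, y = r sin θ, dA = r dr dθ); the integrand becomes 40r^4(sin(θ)^4 + cos(θ)^4), so

    ∬_D (curl F)_z dA = ∫_0^{2π} ∫_0^{5} (40r^4(sin(θ)^4 + cos(θ)^4)) · r dr dθ.

Inner (r from 0 to 5): 312500sin(θ)^4/3 + 312500cos(θ)^4/3.
Outer (θ from 0 to 2π): 156250π.

Therefore ∮_C F · dr = 156250π.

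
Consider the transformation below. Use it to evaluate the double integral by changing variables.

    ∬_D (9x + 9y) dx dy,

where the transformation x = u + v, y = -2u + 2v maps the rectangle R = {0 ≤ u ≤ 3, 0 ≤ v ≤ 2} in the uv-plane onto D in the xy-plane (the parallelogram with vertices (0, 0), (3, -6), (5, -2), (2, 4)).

Compute the Jacobian determinant of (x, y) with respect to (u, v):

    ∂(x,y)/∂(u,v) = | 1  1 | = (1)(2) - (1)(-2) = 4.
                   | -2  2 |

Its absolute value is |J| = 4 (the area scaling factor).

Substituting x = u + v, y = -2u + 2v into the integrand,

    9x + 9y → -9u + 27v,

so the integral becomes

    ∬_R (-9u + 27v) · |J| du dv = ∫_0^3 ∫_0^2 (-36u + 108v) dv du.

Inner (v): 216 - 72u.
Outer (u): 324.

Therefore ∬_D (9x + 9y) dx dy = 324.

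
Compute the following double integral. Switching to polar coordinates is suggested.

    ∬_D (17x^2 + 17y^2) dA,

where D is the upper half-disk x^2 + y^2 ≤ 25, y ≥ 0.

The region D is 0 ≤ r ≤ 5, 0 ≤ θ ≤ π in polar coordinates, where x = r cos(θ), y = r sin(θ), and dA = r dr dθ.

Under the substitution, the integrand becomes 17r^2, so

    ∬_D (17x^2 + 17y^2) dA = ∫_{0}^{π} ∫_{0}^{5} (17r^2) · r dr dθ.

Inner integral (in r): ∫_{0}^{5} (17r^2) · r dr = 10625/4.

Outer integral (in θ): ∫_{0}^{π} (10625/4) dθ = 10625π/4.

Therefore ∬_D (17x^2 + 17y^2) dA = 10625π/4.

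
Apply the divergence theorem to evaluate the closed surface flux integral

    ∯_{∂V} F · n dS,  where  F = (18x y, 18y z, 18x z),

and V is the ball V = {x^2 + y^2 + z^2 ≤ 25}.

By the divergence theorem,

    ∯_{∂V} F · n dS = ∭_V (∇ · F) dV.

Compute the divergence:
    ∇ · F = ∂F_x/∂x + ∂F_y/∂y + ∂F_z/∂z = 18y + 18z + 18x = 18x + 18y + 18z.

In spherical coordinates, x = ρ sin(φ) cos(θ), y = ρ sin(φ) sin(θ), z = ρ cos(φ), dV = ρ^2 sin(φ) dρ dφ dθ, with 0 ≤ ρ ≤ 5, 0 ≤ φ ≤ π, 0 ≤ θ ≤ 2π.

The integrand, after substitution and multiplying by the volume element, becomes (18ρ (sqrt(2)sin(φ)sin(θ + π/4) + cos(φ))) · ρ^2 sin(φ), so

    ∭_V (∇·F) dV = ∫_0^{2π} ∫_0^{π} ∫_0^{5} (18ρ (sqrt(2)sin(φ)sin(θ + π/4) + cos(φ))) · ρ^2 sin(φ) dρ dφ dθ.

Inner (ρ from 0 to 5): 5625(sqrt(2)sin(φ)sin(θ + π/4) + cos(φ))sin(φ)/2.
Middle (φ from 0 to π): 5625sqrt(2)π sin(θ + π/4)/4.
Outer (θ from 0 to 2π): 0.

Therefore ∯_{∂V} F · n dS = 0.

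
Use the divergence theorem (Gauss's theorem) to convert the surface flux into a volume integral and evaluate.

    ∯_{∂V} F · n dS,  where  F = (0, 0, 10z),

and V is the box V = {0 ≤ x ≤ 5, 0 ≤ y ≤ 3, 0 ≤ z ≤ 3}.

By the divergence theorem,

    ∯_{∂V} F · n dS = ∭_V (∇ · F) dV.

Compute the divergence:
    ∇ · F = ∂F_x/∂x + ∂F_y/∂y + ∂F_z/∂z = 0 + 0 + 10 = 10.

V is a rectangular box, so dV = dx dy dz with 0 ≤ x ≤ 5, 0 ≤ y ≤ 3, 0 ≤ z ≤ 3.

Integrate (10) over V as an iterated integral:

    ∭_V (∇·F) dV = ∫_0^{5} ∫_0^{3} ∫_0^{3} (10) dz dy dx.

Inner (z from 0 to 3): 30.
Middle (y from 0 to 3): 90.
Outer (x from 0 to 5): 450.

Therefore ∯_{∂V} F · n dS = 450.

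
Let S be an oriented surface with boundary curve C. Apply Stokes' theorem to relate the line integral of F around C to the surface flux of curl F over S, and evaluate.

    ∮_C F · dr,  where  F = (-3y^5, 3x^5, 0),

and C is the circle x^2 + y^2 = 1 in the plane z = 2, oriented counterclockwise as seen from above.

Let S be the flat disk x^2 + y^2 ≤ 1 in the plane z = 2, with upward unit normal n̂ = ẑ. By Stokes' theorem,

    ∮_C F · dr = ∬_S (∇ × F) · n̂ dS = ∬_D (curl F)_z dA,

where D is the disk x^2 + y^2 ≤ 1.

Compute the curl of F = (-3y^5, 3x^5, 0):
    (∇ × F)_x = ∂F_z/∂y - ∂F_y/∂z = 0,
    (∇ × F)_y = ∂F_x/∂z - ∂F_z/∂x = 0,
    (∇ × F)_z = ∂F_y/∂x - ∂F_x/∂y = 15x^4 + 15y^4.

On z = 2, (curl F)_z = 15x^4 + 15y^4.

Convert to polar (x = r cos θ, y = r sin θ, dA = r dr dθ); the integrand becomes 15r^4(sin(θ)^4 + cos(θ)^4), so

    ∬_D (curl F)_z dA = ∫_0^{2π} ∫_0^{1} (15r^4(sin(θ)^4 + cos(θ)^4)) · r dr dθ.

Inner (r from 0 to 1): 5sin(θ)^4/2 + 5cos(θ)^4/2.
Outer (θ from 0 to 2π): 15π/4.

Therefore ∮_C F · dr = 15π/4.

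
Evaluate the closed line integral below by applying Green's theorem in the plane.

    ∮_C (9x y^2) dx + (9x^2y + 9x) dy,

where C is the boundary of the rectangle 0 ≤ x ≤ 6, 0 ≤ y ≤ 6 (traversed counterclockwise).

Green's theorem converts the closed line integral into a double integral over the enclosed region D:

    ∮_C P dx + Q dy = ∬_D (∂Q/∂x - ∂P/∂y) dA.

Here P = 9x y^2, Q = 9x^2y + 9x, so

    ∂Q/∂x = 18x y + 9,    ∂P/∂y = 18x y,
    ∂Q/∂x - ∂P/∂y = 9.

D is the region 0 ≤ x ≤ 6, 0 ≤ y ≤ 6. Evaluating the double integral:

    ∬_D (9) dA = ∫_0^{6} ∫_0^{6} (9) dy dx.

Inner (y from 0 to 6): 54.
Outer (x from 0 to 6): 324.

Therefore ∮_C P dx + Q dy = 324.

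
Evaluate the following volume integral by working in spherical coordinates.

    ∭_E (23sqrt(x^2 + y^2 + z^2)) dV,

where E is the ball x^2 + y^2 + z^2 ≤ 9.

In spherical coordinates, x = ρ sin(φ) cos(θ), y = ρ sin(φ) sin(θ), z = ρ cos(φ), and dV = ρ^2 sin(φ) dρ dφ dθ.

The integrand becomes 23ρ, so

    ∭_E (23sqrt(x^2 + y^2 + z^2)) dV = ∫_{0}^{2π} ∫_{0}^{π} ∫_{0}^{3} (23ρ) · ρ^2 sin(φ) dρ dφ dθ.

Inner (ρ): 1863sin(φ)/4.
Middle (φ): 1863/2.
Outer (θ): 1863π.

Therefore the triple integral equals 1863π.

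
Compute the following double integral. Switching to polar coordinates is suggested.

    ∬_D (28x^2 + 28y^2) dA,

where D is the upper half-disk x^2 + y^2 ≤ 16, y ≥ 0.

The region D is 0 ≤ r ≤ 4, 0 ≤ θ ≤ π in polar coordinates, where x = r cos(θ), y = r sin(θ), and dA = r dr dθ.

Under the substitution, the integrand becomes 28r^2, so

    ∬_D (28x^2 + 28y^2) dA = ∫_{0}^{π} ∫_{0}^{4} (28r^2) · r dr dθ.

Inner integral (in r): ∫_{0}^{4} (28r^2) · r dr = 1792.

Outer integral (in θ): ∫_{0}^{π} (1792) dθ = 1792π.

Therefore ∬_D (28x^2 + 28y^2) dA = 1792π.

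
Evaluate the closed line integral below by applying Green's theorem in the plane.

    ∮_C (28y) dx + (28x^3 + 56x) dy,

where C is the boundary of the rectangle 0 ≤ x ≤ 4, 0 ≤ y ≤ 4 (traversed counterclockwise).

Green's theorem converts the closed line integral into a double integral over the enclosed region D:

    ∮_C P dx + Q dy = ∬_D (∂Q/∂x - ∂P/∂y) dA.

Here P = 28y, Q = 28x^3 + 56x, so

    ∂Q/∂x = 84x^2 + 56,    ∂P/∂y = 28,
    ∂Q/∂x - ∂P/∂y = 84x^2 + 28.

D is the region 0 ≤ x ≤ 4, 0 ≤ y ≤ 4. Evaluating the double integral:

    ∬_D (84x^2 + 28) dA = ∫_0^{4} ∫_0^{4} (84x^2 + 28) dy dx.

Inner (y from 0 to 4): 336x^2 + 112.
Outer (x from 0 to 4): 7616.

Therefore ∮_C P dx + Q dy = 7616.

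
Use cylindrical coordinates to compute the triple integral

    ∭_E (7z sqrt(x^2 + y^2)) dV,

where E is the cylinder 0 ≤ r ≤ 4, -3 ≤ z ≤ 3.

In cylindrical coordinates, x = r cos(θ), y = r sin(θ), z = z, and dV = r dr dθ dz.

The integrand becomes 7r z, so

    ∭_E (7z sqrt(x^2 + y^2)) dV = ∫_{0}^{2π} ∫_{0}^{4} ∫_{-3}^{3} (7r z) · r dz dr dθ.

Inner (z): 0.
Middle (r from 0 to 4): 0.
Outer (θ): 0.

Therefore the triple integral equals 0.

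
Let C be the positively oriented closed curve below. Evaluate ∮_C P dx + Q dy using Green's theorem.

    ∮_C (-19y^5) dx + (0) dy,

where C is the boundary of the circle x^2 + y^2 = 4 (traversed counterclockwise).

Green's theorem converts the closed line integral into a double integral over the enclosed region D:

    ∮_C P dx + Q dy = ∬_D (∂Q/∂x - ∂P/∂y) dA.

Here P = -19y^5, Q = 0, so

    ∂Q/∂x = 0,    ∂P/∂y = -95y^4,
    ∂Q/∂x - ∂P/∂y = 95y^4.

D is the region x^2 + y^2 ≤ 4. Evaluating the double integral:

In polar coordinates (x = r cos θ, y = r sin θ, dA = r dr dθ) the integrand becomes 95r^4sin(θ)^4, so

    ∬_D (95y^4) dA = ∫_0^{2π} ∫_0^{2} (95r^4sin(θ)^4) · r dr dθ.

Inner (r from 0 to 2): 3040sin(θ)^4/3.
Outer (θ from 0 to 2π): 760π.

Therefore ∮_C P dx + Q dy = 760π.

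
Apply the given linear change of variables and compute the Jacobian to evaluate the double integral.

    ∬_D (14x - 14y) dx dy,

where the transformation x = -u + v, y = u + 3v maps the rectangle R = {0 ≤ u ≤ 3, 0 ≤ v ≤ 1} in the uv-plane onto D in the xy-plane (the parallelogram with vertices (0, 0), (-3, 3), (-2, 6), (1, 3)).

Compute the Jacobian determinant of (x, y) with respect to (u, v):

    ∂(x,y)/∂(u,v) = | -1  1 | = (-1)(3) - (1)(1) = -4.
                   | 1  3 |

Its absolute value is |J| = 4 (the area scaling factor).

Substituting x = -u + v, y = u + 3v into the integrand,

    14x - 14y → -28u - 28v,

so the integral becomes

    ∬_R (-28u - 28v) · |J| du dv = ∫_0^3 ∫_0^1 (-112u - 112v) dv du.

Inner (v): -112u - 56.
Outer (u): -672.

Therefore ∬_D (14x - 14y) dx dy = -672.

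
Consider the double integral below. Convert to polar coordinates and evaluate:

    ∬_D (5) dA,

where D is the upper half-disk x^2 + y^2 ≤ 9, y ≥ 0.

The region D is 0 ≤ r ≤ 3, 0 ≤ θ ≤ π in polar coordinates, where x = r cos(θ), y = r sin(θ), and dA = r dr dθ.

Under the substitution, the integrand becomes 5, so

    ∬_D (5) dA = ∫_{0}^{π} ∫_{0}^{3} (5) · r dr dθ.

Inner integral (in r): ∫_{0}^{3} (5) · r dr = 45/2.

Outer integral (in θ): ∫_{0}^{π} (45/2) dθ = 45π/2.

Therefore ∬_D (5) dA = 45π/2.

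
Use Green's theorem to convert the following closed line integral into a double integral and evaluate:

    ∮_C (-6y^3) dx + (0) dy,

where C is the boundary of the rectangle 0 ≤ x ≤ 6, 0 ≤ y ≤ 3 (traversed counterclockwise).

Green's theorem converts the closed line integral into a double integral over the enclosed region D:

    ∮_C P dx + Q dy = ∬_D (∂Q/∂x - ∂P/∂y) dA.

Here P = -6y^3, Q = 0, so

    ∂Q/∂x = 0,    ∂P/∂y = -18y^2,
    ∂Q/∂x - ∂P/∂y = 18y^2.

D is the region 0 ≤ x ≤ 6, 0 ≤ y ≤ 3. Evaluating the double integral:

    ∬_D (18y^2) dA = ∫_0^{6} ∫_0^{3} (18y^2) dy dx.

Inner (y from 0 to 3): 162.
Outer (x from 0 to 6): 972.

Therefore ∮_C P dx + Q dy = 972.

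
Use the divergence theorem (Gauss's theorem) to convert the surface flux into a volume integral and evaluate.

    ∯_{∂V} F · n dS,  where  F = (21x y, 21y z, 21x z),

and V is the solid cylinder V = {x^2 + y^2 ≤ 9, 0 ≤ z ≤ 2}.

By the divergence theorem,

    ∯_{∂V} F · n dS = ∭_V (∇ · F) dV.

Compute the divergence:
    ∇ · F = ∂F_x/∂x + ∂F_y/∂y + ∂F_z/∂z = 21y + 21z + 21x = 21x + 21y + 21z.

In cylindrical coordinates, x = r cos(θ), y = r sin(θ), z = z, dV = r dr dθ dz, with 0 ≤ r ≤ 3, 0 ≤ θ ≤ 2π, 0 ≤ z ≤ 2.

The integrand, after substitution and multiplying by the volume element, becomes (21sqrt(2)r sin(θ + π/4) + 21z) · r, so

    ∭_V (∇·F) dV = ∫_0^{2π} ∫_0^{3} ∫_0^{2} (21sqrt(2)r sin(θ + π/4) + 21z) · r dz dr dθ.

Inner (z from 0 to 2): 42r (sqrt(2)r sin(θ + π/4) + 1).
Middle (r from 0 to 3): 378sqrt(2)sin(θ + π/4) + 189.
Outer (θ from 0 to 2π): 378π.

Therefore ∯_{∂V} F · n dS = 378π.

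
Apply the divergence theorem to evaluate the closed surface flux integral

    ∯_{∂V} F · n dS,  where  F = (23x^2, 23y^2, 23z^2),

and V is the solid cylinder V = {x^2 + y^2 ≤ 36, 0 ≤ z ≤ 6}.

By the divergence theorem,

    ∯_{∂V} F · n dS = ∭_V (∇ · F) dV.

Compute the divergence:
    ∇ · F = ∂F_x/∂x + ∂F_y/∂y + ∂F_z/∂z = 46x + 46y + 46z.

In cylindrical coordinates, x = r cos(θ), y = r sin(θ), z = z, dV = r dr dθ dz, with 0 ≤ r ≤ 6, 0 ≤ θ ≤ 2π, 0 ≤ z ≤ 6.

The integrand, after substitution and multiplying by the volume element, becomes (46sqrt(2)r sin(θ + π/4) + 46z) · r, so

    ∭_V (∇·F) dV = ∫_0^{2π} ∫_0^{6} ∫_0^{6} (46sqrt(2)r sin(θ + π/4) + 46z) · r dz dr dθ.

Inner (z from 0 to 6): 276r (sqrt(2)r sin(θ + π/4) + 3).
Middle (r from 0 to 6): 19872sqrt(2)sin(θ + π/4) + 14904.
Outer (θ from 0 to 2π): 29808π.

Therefore ∯_{∂V} F · n dS = 29808π.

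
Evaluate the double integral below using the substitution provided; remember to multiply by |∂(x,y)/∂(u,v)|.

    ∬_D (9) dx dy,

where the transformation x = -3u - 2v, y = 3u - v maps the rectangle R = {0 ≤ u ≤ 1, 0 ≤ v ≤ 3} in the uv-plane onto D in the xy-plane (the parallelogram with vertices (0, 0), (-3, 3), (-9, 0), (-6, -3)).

Compute the Jacobian determinant of (x, y) with respect to (u, v):

    ∂(x,y)/∂(u,v) = | -3  -2 | = (-3)(-1) - (-2)(3) = 9.
                   | 3  -1 |

Its absolute value is |J| = 9 (the area scaling factor).

Substituting x = -3u - 2v, y = 3u - v into the integrand,

    9 → 9,

so the integral becomes

    ∬_R (9) · |J| du dv = ∫_0^1 ∫_0^3 (81) dv du.

Inner (v): 243.
Outer (u): 243.

Therefore ∬_D (9) dx dy = 243.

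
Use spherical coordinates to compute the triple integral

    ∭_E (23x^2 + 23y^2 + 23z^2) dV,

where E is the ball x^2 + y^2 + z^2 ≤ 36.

In spherical coordinates, x = ρ sin(φ) cos(θ), y = ρ sin(φ) sin(θ), z = ρ cos(φ), and dV = ρ^2 sin(φ) dρ dφ dθ.

The integrand becomes 23ρ^2, so

    ∭_E (23x^2 + 23y^2 + 23z^2) dV = ∫_{0}^{2π} ∫_{0}^{π} ∫_{0}^{6} (23ρ^2) · ρ^2 sin(φ) dρ dφ dθ.

Inner (ρ): 178848sin(φ)/5.
Middle (φ): 357696/5.
Outer (θ): 715392π/5.

Therefore the triple integral equals 715392π/5.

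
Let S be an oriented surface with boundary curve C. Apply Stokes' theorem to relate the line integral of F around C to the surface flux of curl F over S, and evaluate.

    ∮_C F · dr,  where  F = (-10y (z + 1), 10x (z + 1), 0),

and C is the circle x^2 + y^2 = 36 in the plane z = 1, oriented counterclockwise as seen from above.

Let S be the flat disk x^2 + y^2 ≤ 36 in the plane z = 1, with upward unit normal n̂ = ẑ. By Stokes' theorem,

    ∮_C F · dr = ∬_S (∇ × F) · n̂ dS = ∬_D (curl F)_z dA,

where D is the disk x^2 + y^2 ≤ 36.

Compute the curl of F = (-10y (z + 1), 10x (z + 1), 0):
    (∇ × F)_x = ∂F_z/∂y - ∂F_y/∂z = -10x,
    (∇ × F)_y = ∂F_x/∂z - ∂F_z/∂x = -10y,
    (∇ × F)_z = ∂F_y/∂x - ∂F_x/∂y = 20z + 20.

On z = 1, (curl F)_z = 40.

Convert to polar (x = r cos θ, y = r sin θ, dA = r dr dθ); the integrand becomes 40, so

    ∬_D (curl F)_z dA = ∫_0^{2π} ∫_0^{6} (40) · r dr dθ.

Inner (r from 0 to 6): 720.
Outer (θ from 0 to 2π): 1440π.

Therefore ∮_C F · dr = 1440π.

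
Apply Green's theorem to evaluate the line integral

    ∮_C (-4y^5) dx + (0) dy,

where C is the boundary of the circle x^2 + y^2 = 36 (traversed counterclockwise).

Green's theorem converts the closed line integral into a double integral over the enclosed region D:

    ∮_C P dx + Q dy = ∬_D (∂Q/∂x - ∂P/∂y) dA.

Here P = -4y^5, Q = 0, so

    ∂Q/∂x = 0,    ∂P/∂y = -20y^4,
    ∂Q/∂x - ∂P/∂y = 20y^4.

D is the region x^2 + y^2 ≤ 36. Evaluating the double integral:

In polar coordinates (x = r cos θ, y = r sin θ, dA = r dr dθ) the integrand becomes 20r^4sin(θ)^4, so

    ∬_D (20y^4) dA = ∫_0^{2π} ∫_0^{6} (20r^4sin(θ)^4) · r dr dθ.

Inner (r from 0 to 6): 155520sin(θ)^4.
Outer (θ from 0 to 2π): 116640π.

Therefore ∮_C P dx + Q dy = 116640π.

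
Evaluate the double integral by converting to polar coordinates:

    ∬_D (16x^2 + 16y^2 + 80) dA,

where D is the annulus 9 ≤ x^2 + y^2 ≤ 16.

The region D is 3 ≤ r ≤ 4, 0 ≤ θ ≤ 2π in polar coordinates, where x = r cos(θ), y = r sin(θ), and dA = r dr dθ.

Under the substitution, the integrand becomes 16r^2 + 80, so

    ∬_D (16x^2 + 16y^2 + 80) dA = ∫_{0}^{2π} ∫_{3}^{4} (16r^2 + 80) · r dr dθ.

Inner integral (in r): ∫_{3}^{4} (16r^2 + 80) · r dr = 980.

Outer integral (in θ): ∫_{0}^{2π} (980) dθ = 1960π.

Therefore ∬_D (16x^2 + 16y^2 + 80) dA = 1960π.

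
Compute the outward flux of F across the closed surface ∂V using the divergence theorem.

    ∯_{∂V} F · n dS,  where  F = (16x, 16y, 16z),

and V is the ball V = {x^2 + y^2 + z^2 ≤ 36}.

By the divergence theorem,

    ∯_{∂V} F · n dS = ∭_V (∇ · F) dV.

Compute the divergence:
    ∇ · F = ∂F_x/∂x + ∂F_y/∂y + ∂F_z/∂z = 16 + 16 + 16 = 48.

In spherical coordinates, x = ρ sin(φ) cos(θ), y = ρ sin(φ) sin(θ), z = ρ cos(φ), dV = ρ^2 sin(φ) dρ dφ dθ, with 0 ≤ ρ ≤ 6, 0 ≤ φ ≤ π, 0 ≤ θ ≤ 2π.

The integrand, after substitution and multiplying by the volume element, becomes (48) · ρ^2 sin(φ), so

    ∭_V (∇·F) dV = ∫_0^{2π} ∫_0^{π} ∫_0^{6} (48) · ρ^2 sin(φ) dρ dφ dθ.

Inner (ρ from 0 to 6): 3456sin(φ).
Middle (φ from 0 to π): 6912.
Outer (θ from 0 to 2π): 13824π.

Therefore ∯_{∂V} F · n dS = 13824π.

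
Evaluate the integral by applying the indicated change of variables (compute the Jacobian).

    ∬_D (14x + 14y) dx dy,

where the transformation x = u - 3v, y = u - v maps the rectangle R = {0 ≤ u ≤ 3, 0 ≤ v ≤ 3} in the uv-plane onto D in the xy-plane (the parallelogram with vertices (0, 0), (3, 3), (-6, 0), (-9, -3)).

Compute the Jacobian determinant of (x, y) with respect to (u, v):

    ∂(x,y)/∂(u,v) = | 1  -3 | = (1)(-1) - (-3)(1) = 2.
                   | 1  -1 |

Its absolute value is |J| = 2 (the area scaling factor).

Substituting x = u - 3v, y = u - v into the integrand,

    14x + 14y → 28u - 56v,

so the integral becomes

    ∬_R (28u - 56v) · |J| du dv = ∫_0^3 ∫_0^3 (56u - 112v) dv du.

Inner (v): 168u - 504.
Outer (u): -756.

Therefore ∬_D (14x + 14y) dx dy = -756.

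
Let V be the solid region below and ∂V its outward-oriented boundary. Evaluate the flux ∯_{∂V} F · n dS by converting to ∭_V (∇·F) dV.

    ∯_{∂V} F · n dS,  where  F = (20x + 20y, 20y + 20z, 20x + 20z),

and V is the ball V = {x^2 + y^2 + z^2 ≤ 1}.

By the divergence theorem,

    ∯_{∂V} F · n dS = ∭_V (∇ · F) dV.

Compute the divergence:
    ∇ · F = ∂F_x/∂x + ∂F_y/∂y + ∂F_z/∂z = 20 + 20 + 20 = 60.

In spherical coordinates, x = ρ sin(φ) cos(θ), y = ρ sin(φ) sin(θ), z = ρ cos(φ), dV = ρ^2 sin(φ) dρ dφ dθ, with 0 ≤ ρ ≤ 1, 0 ≤ φ ≤ π, 0 ≤ θ ≤ 2π.

The integrand, after substitution and multiplying by the volume element, becomes (60) · ρ^2 sin(φ), so

    ∭_V (∇·F) dV = ∫_0^{2π} ∫_0^{π} ∫_0^{1} (60) · ρ^2 sin(φ) dρ dφ dθ.

Inner (ρ from 0 to 1): 20sin(φ).
Middle (φ from 0 to π): 40.
Outer (θ from 0 to 2π): 80π.

Therefore ∯_{∂V} F · n dS = 80π.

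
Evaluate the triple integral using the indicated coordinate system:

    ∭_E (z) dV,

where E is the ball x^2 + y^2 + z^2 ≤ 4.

In spherical coordinates, x = ρ sin(φ) cos(θ), y = ρ sin(φ) sin(θ), z = ρ cos(φ), and dV = ρ^2 sin(φ) dρ dφ dθ.

The integrand becomes ρ cos(φ), so

    ∭_E (z) dV = ∫_{0}^{2π} ∫_{0}^{π} ∫_{0}^{2} (ρ cos(φ)) · ρ^2 sin(φ) dρ dφ dθ.

Inner (ρ): 2sin(2φ).
Middle (φ): 0.
Outer (θ): 0.

Therefore the triple integral equals 0.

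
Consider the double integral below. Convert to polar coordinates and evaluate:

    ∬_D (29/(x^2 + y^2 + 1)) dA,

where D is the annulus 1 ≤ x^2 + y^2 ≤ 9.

The region D is 1 ≤ r ≤ 3, 0 ≤ θ ≤ 2π in polar coordinates, where x = r cos(θ), y = r sin(θ), and dA = r dr dθ.

Under the substitution, the integrand becomes 29/(r^2 + 1), so

    ∬_D (29/(x^2 + y^2 + 1)) dA = ∫_{0}^{2π} ∫_{1}^{3} (29/(r^2 + 1)) · r dr dθ.

Inner integral (in r): ∫_{1}^{3} (29/(r^2 + 1)) · r dr = 29log(5)/2.

Outer integral (in θ): ∫_{0}^{2π} (29log(5)/2) dθ = 29π log(5).

Therefore ∬_D (29/(x^2 + y^2 + 1)) dA = 29π log(5).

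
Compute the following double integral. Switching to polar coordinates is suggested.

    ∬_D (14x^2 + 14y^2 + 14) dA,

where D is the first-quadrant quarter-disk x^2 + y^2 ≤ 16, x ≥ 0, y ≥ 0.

The region D is 0 ≤ r ≤ 4, 0 ≤ θ ≤ π/2 in polar coordinates, where x = r cos(θ), y = r sin(θ), and dA = r dr dθ.

Under the substitution, the integrand becomes 14r^2 + 14, so

    ∬_D (14x^2 + 14y^2 + 14) dA = ∫_{0}^{π/2} ∫_{0}^{4} (14r^2 + 14) · r dr dθ.

Inner integral (in r): ∫_{0}^{4} (14r^2 + 14) · r dr = 1008.

Outer integral (in θ): ∫_{0}^{π/2} (1008) dθ = 504π.

Therefore ∬_D (14x^2 + 14y^2 + 14) dA = 504π.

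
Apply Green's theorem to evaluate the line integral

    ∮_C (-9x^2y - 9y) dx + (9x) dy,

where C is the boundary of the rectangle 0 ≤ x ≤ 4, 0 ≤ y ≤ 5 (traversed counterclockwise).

Green's theorem converts the closed line integral into a double integral over the enclosed region D:

    ∮_C P dx + Q dy = ∬_D (∂Q/∂x - ∂P/∂y) dA.

Here P = -9x^2y - 9y, Q = 9x, so

    ∂Q/∂x = 9,    ∂P/∂y = -9x^2 - 9,
    ∂Q/∂x - ∂P/∂y = 9x^2 + 18.

D is the region 0 ≤ x ≤ 4, 0 ≤ y ≤ 5. Evaluating the double integral:

    ∬_D (9x^2 + 18) dA = ∫_0^{4} ∫_0^{5} (9x^2 + 18) dy dx.

Inner (y from 0 to 5): 45x^2 + 90.
Outer (x from 0 to 4): 1320.

Therefore ∮_C P dx + Q dy = 1320.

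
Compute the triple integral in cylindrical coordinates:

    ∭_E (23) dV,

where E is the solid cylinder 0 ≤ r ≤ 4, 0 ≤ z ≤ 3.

In cylindrical coordinates, x = r cos(θ), y = r sin(θ), z = z, and dV = r dr dθ dz.

The integrand becomes 23, so

    ∭_E (23) dV = ∫_{0}^{2π} ∫_{0}^{4} ∫_{0}^{3} (23) · r dz dr dθ.

Inner (z): 69r.
Middle (r from 0 to 4): 552.
Outer (θ): 1104π.

Therefore the triple integral equals 1104π.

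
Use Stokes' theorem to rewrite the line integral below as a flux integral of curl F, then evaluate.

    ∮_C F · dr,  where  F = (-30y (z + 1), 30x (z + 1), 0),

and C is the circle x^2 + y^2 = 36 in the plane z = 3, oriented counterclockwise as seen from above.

Let S be the flat disk x^2 + y^2 ≤ 36 in the plane z = 3, with upward unit normal n̂ = ẑ. By Stokes' theorem,

    ∮_C F · dr = ∬_S (∇ × F) · n̂ dS = ∬_D (curl F)_z dA,

where D is the disk x^2 + y^2 ≤ 36.

Compute the curl of F = (-30y (z + 1), 30x (z + 1), 0):
    (∇ × F)_x = ∂F_z/∂y - ∂F_y/∂z = -30x,
    (∇ × F)_y = ∂F_x/∂z - ∂F_z/∂x = -30y,
    (∇ × F)_z = ∂F_y/∂x - ∂F_x/∂y = 60z + 60.

On z = 3, (curl F)_z = 240.

Convert to polar (x = r cos θ, y = r sin θ, dA = r dr dθ); the integrand becomes 240, so

    ∬_D (curl F)_z dA = ∫_0^{2π} ∫_0^{6} (240) · r dr dθ.

Inner (r from 0 to 6): 4320.
Outer (θ from 0 to 2π): 8640π.

Therefore ∮_C F · dr = 8640π.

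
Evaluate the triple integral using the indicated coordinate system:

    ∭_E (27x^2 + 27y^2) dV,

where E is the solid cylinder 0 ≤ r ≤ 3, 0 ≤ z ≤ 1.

In cylindrical coordinates, x = r cos(θ), y = r sin(θ), z = z, and dV = r dr dθ dz.

The integrand becomes 27r^2, so

    ∭_E (27x^2 + 27y^2) dV = ∫_{0}^{2π} ∫_{0}^{3} ∫_{0}^{1} (27r^2) · r dz dr dθ.

Inner (z): 27r^3.
Middle (r from 0 to 3): 2187/4.
Outer (θ): 2187π/2.

Therefore the triple integral equals 2187π/2.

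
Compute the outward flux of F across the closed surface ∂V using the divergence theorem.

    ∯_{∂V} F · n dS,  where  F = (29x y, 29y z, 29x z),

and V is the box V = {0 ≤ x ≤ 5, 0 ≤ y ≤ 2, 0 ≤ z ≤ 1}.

By the divergence theorem,

    ∯_{∂V} F · n dS = ∭_V (∇ · F) dV.

Compute the divergence:
    ∇ · F = ∂F_x/∂x + ∂F_y/∂y + ∂F_z/∂z = 29y + 29z + 29x = 29x + 29y + 29z.

V is a rectangular box, so dV = dx dy dz with 0 ≤ x ≤ 5, 0 ≤ y ≤ 2, 0 ≤ z ≤ 1.

Integrate (29x + 29y + 29z) over V as an iterated integral:

    ∭_V (∇·F) dV = ∫_0^{5} ∫_0^{2} ∫_0^{1} (29x + 29y + 29z) dz dy dx.

Inner (z from 0 to 1): 29x + 29y + 29/2.
Middle (y from 0 to 2): 58x + 87.
Outer (x from 0 to 5): 1160.

Therefore ∯_{∂V} F · n dS = 1160.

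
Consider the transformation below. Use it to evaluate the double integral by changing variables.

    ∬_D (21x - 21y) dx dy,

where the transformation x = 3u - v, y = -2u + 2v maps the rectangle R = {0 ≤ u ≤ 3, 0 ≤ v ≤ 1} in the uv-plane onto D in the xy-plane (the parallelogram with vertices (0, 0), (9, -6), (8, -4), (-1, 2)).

Compute the Jacobian determinant of (x, y) with respect to (u, v):

    ∂(x,y)/∂(u,v) = | 3  -1 | = (3)(2) - (-1)(-2) = 4.
                   | -2  2 |

Its absolute value is |J| = 4 (the area scaling factor).

Substituting x = 3u - v, y = -2u + 2v into the integrand,

    21x - 21y → 105u - 63v,

so the integral becomes

    ∬_R (105u - 63v) · |J| du dv = ∫_0^3 ∫_0^1 (420u - 252v) dv du.

Inner (v): 420u - 126.
Outer (u): 1512.

Therefore ∬_D (21x - 21y) dx dy = 1512.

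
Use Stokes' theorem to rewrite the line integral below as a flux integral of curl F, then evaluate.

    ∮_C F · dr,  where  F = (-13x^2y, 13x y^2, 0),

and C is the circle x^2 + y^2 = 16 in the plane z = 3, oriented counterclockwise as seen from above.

Let S be the flat disk x^2 + y^2 ≤ 16 in the plane z = 3, with upward unit normal n̂ = ẑ. By Stokes' theorem,

    ∮_C F · dr = ∬_S (∇ × F) · n̂ dS = ∬_D (curl F)_z dA,

where D is the disk x^2 + y^2 ≤ 16.

Compute the curl of F = (-13x^2y, 13x y^2, 0):
    (∇ × F)_x = ∂F_z/∂y - ∂F_y/∂z = 0,
    (∇ × F)_y = ∂F_x/∂z - ∂F_z/∂x = 0,
    (∇ × F)_z = ∂F_y/∂x - ∂F_x/∂y = 13x^2 + 13y^2.

On z = 3, (curl F)_z = 13x^2 + 13y^2.

Convert to polar (x = r cos θ, y = r sin θ, dA = r dr dθ); the integrand becomes 13r^2, so

    ∬_D (curl F)_z dA = ∫_0^{2π} ∫_0^{4} (13r^2) · r dr dθ.

Inner (r from 0 to 4): 832.
Outer (θ from 0 to 2π): 1664π.

Therefore ∮_C F · dr = 1664π.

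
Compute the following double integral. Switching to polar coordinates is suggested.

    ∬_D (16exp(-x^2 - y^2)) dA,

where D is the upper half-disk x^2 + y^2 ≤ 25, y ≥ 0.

The region D is 0 ≤ r ≤ 5, 0 ≤ θ ≤ π in polar coordinates, where x = r cos(θ), y = r sin(θ), and dA = r dr dθ.

Under the substitution, the integrand becomes 16exp(-r^2), so

    ∬_D (16exp(-x^2 - y^2)) dA = ∫_{0}^{π} ∫_{0}^{5} (16exp(-r^2)) · r dr dθ.

Inner integral (in r): ∫_{0}^{5} (16exp(-r^2)) · r dr = 8 - 8exp(-25).

Outer integral (in θ): ∫_{0}^{π} (8 - 8exp(-25)) dθ = -8π exp(-25) + 8π.

Therefore ∬_D (16exp(-x^2 - y^2)) dA = -8π exp(-25) + 8π.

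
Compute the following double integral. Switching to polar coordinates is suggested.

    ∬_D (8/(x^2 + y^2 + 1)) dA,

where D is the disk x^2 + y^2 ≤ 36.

The region D is 0 ≤ r ≤ 6, 0 ≤ θ ≤ 2π in polar coordinates, where x = r cos(θ), y = r sin(θ), and dA = r dr dθ.

Under the substitution, the integrand becomes 8/(r^2 + 1), so

    ∬_D (8/(x^2 + y^2 + 1)) dA = ∫_{0}^{2π} ∫_{0}^{6} (8/(r^2 + 1)) · r dr dθ.

Inner integral (in r): ∫_{0}^{6} (8/(r^2 + 1)) · r dr = log(1874161).

Outer integral (in θ): ∫_{0}^{2π} (log(1874161)) dθ = 8π log(37).

Therefore ∬_D (8/(x^2 + y^2 + 1)) dA = 8π log(37).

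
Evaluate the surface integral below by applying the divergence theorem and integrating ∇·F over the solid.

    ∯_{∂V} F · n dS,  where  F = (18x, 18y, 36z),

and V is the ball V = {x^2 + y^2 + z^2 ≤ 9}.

By the divergence theorem,

    ∯_{∂V} F · n dS = ∭_V (∇ · F) dV.

Compute the divergence:
    ∇ · F = ∂F_x/∂x + ∂F_y/∂y + ∂F_z/∂z = 18 + 18 + 36 = 72.

In spherical coordinates, x = ρ sin(φ) cos(θ), y = ρ sin(φ) sin(θ), z = ρ cos(φ), dV = ρ^2 sin(φ) dρ dφ dθ, with 0 ≤ ρ ≤ 3, 0 ≤ φ ≤ π, 0 ≤ θ ≤ 2π.

The integrand, after substitution and multiplying by the volume element, becomes (72) · ρ^2 sin(φ), so

    ∭_V (∇·F) dV = ∫_0^{2π} ∫_0^{π} ∫_0^{3} (72) · ρ^2 sin(φ) dρ dφ dθ.

Inner (ρ from 0 to 3): 648sin(φ).
Middle (φ from 0 to π): 1296.
Outer (θ from 0 to 2π): 2592π.

Therefore ∯_{∂V} F · n dS = 2592π.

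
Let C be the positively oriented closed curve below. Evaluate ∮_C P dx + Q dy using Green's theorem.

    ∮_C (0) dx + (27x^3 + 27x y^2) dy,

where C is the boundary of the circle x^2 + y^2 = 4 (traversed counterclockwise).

Green's theorem converts the closed line integral into a double integral over the enclosed region D:

    ∮_C P dx + Q dy = ∬_D (∂Q/∂x - ∂P/∂y) dA.

Here P = 0, Q = 27x^3 + 27x y^2, so

    ∂Q/∂x = 81x^2 + 27y^2,    ∂P/∂y = 0,
    ∂Q/∂x - ∂P/∂y = 81x^2 + 27y^2.

D is the region x^2 + y^2 ≤ 4. Evaluating the double integral:

In polar coordinates (x = r cos θ, y = r sin θ, dA = r dr dθ) the integrand becomes 27r^2(cos(2θ) + 2), so

    ∬_D (81x^2 + 27y^2) dA = ∫_0^{2π} ∫_0^{2} (27r^2(cos(2θ) + 2)) · r dr dθ.

Inner (r from 0 to 2): 108cos(2θ) + 216.
Outer (θ from 0 to 2π): 432π.

Therefore ∮_C P dx + Q dy = 432π.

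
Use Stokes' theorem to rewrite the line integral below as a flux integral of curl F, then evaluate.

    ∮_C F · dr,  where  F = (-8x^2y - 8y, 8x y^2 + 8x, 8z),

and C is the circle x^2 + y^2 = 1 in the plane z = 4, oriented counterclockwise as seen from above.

Let S be the flat disk x^2 + y^2 ≤ 1 in the plane z = 4, with upward unit normal n̂ = ẑ. By Stokes' theorem,

    ∮_C F · dr = ∬_S (∇ × F) · n̂ dS = ∬_D (curl F)_z dA,

where D is the disk x^2 + y^2 ≤ 1.

Compute the curl of F = (-8x^2y - 8y, 8x y^2 + 8x, 8z):
    (∇ × F)_x = ∂F_z/∂y - ∂F_y/∂z = 0,
    (∇ × F)_y = ∂F_x/∂z - ∂F_z/∂x = 0,
    (∇ × F)_z = ∂F_y/∂x - ∂F_x/∂y = 8x^2 + 8y^2 + 16.

On z = 4, (curl F)_z = 8x^2 + 8y^2 + 16.

Convert to polar (x = r cos θ, y = r sin θ, dA = r dr dθ); the integrand becomes 8r^2 + 16, so

    ∬_D (curl F)_z dA = ∫_0^{2π} ∫_0^{1} (8r^2 + 16) · r dr dθ.

Inner (r from 0 to 1): 10.
Outer (θ from 0 to 2π): 20π.

Therefore ∮_C F · dr = 20π.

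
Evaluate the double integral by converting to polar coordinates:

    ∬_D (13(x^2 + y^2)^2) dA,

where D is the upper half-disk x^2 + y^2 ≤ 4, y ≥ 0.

The region D is 0 ≤ r ≤ 2, 0 ≤ θ ≤ π in polar coordinates, where x = r cos(θ), y = r sin(θ), and dA = r dr dθ.

Under the substitution, the integrand becomes 13r^4, so

    ∬_D (13(x^2 + y^2)^2) dA = ∫_{0}^{π} ∫_{0}^{2} (13r^4) · r dr dθ.

Inner integral (in r): ∫_{0}^{2} (13r^4) · r dr = 416/3.

Outer integral (in θ): ∫_{0}^{π} (416/3) dθ = 416π/3.

Therefore ∬_D (13(x^2 + y^2)^2) dA = 416π/3.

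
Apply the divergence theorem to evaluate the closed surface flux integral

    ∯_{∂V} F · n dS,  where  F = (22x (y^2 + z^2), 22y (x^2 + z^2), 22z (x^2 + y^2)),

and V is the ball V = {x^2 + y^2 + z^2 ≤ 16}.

By the divergence theorem,

    ∯_{∂V} F · n dS = ∭_V (∇ · F) dV.

Compute the divergence:
    ∇ · F = ∂F_x/∂x + ∂F_y/∂y + ∂F_z/∂z = 22y^2 + 22z^2 + 22x^2 + 22z^2 + 22x^2 + 22y^2 = 44x^2 + 44y^2 + 44z^2.

In spherical coordinates, x = ρ sin(φ) cos(θ), y = ρ sin(φ) sin(θ), z = ρ cos(φ), dV = ρ^2 sin(φ) dρ dφ dθ, with 0 ≤ ρ ≤ 4, 0 ≤ φ ≤ π, 0 ≤ θ ≤ 2π.

The integrand, after substitution and multiplying by the volume element, becomes (44ρ^2) · ρ^2 sin(φ), so

    ∭_V (∇·F) dV = ∫_0^{2π} ∫_0^{π} ∫_0^{4} (44ρ^2) · ρ^2 sin(φ) dρ dφ dθ.

Inner (ρ from 0 to 4): 45056sin(φ)/5.
Middle (φ from 0 to π): 90112/5.
Outer (θ from 0 to 2π): 180224π/5.

Therefore ∯_{∂V} F · n dS = 180224π/5.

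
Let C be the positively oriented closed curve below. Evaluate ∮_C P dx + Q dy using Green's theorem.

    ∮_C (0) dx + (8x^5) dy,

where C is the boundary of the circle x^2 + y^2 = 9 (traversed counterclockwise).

Green's theorem converts the closed line integral into a double integral over the enclosed region D:

    ∮_C P dx + Q dy = ∬_D (∂Q/∂x - ∂P/∂y) dA.

Here P = 0, Q = 8x^5, so

    ∂Q/∂x = 40x^4,    ∂P/∂y = 0,
    ∂Q/∂x - ∂P/∂y = 40x^4.

D is the region x^2 + y^2 ≤ 9. Evaluating the double integral:

In polar coordinates (x = r cos θ, y = r sin θ, dA = r dr dθ) the integrand becomes 40r^4cos(θ)^4, so

    ∬_D (40x^4) dA = ∫_0^{2π} ∫_0^{3} (40r^4cos(θ)^4) · r dr dθ.

Inner (r from 0 to 3): 4860cos(θ)^4.
Outer (θ from 0 to 2π): 3645π.

Therefore ∮_C P dx + Q dy = 3645π.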